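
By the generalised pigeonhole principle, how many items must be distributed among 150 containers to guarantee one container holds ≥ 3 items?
n = (3 − 1)·150 + 1 = 301

By the generalised pigeonhole principle, to guarantee some box contains ≥ r objects we need more than (r − 1) · k objects total. Threshold: n = (r − 1) · k + 1. With r = 3 and k = 150: n = 2 · 150 + 1 = 300 + 1 = 301. For n = 300 = 2 · 150, we can put exactly 2 objects in every box, avoiding 3 in any single one — so 301 is tight.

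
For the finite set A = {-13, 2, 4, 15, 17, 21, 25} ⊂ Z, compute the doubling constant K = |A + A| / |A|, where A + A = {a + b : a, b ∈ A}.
K = |A + A| / |A| = 24/7

Enumerate A + A = {a + b : a, b ∈ A}. With |A| = 7, there are |A|^2 = 49 ordered sum pairs; collecting distinct values, A + A = {-26, -11, -9, 2, 4, 6, 8, 12, 17, 19, 21, 23, 25, 27, 29, 30, 32, 34, 36, 38, 40, 42, 46, 50}, so |A + A| = 24. Thus K = 24/7. For comparison, the minimum possible |A + A| over all 7-element sets is 2·7 − 1 = 13 (so min K = 13/7), attained only by arithmetic progressions.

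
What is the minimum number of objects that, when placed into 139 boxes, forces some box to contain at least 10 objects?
n = (10 − 1)·139 + 1 = 1252

By the generalised pigeonhole principle, to guarantee some box contains ≥ r objects we need more than (r − 1) · k objects total. Threshold: n = (r − 1) · k + 1. With r = 10 and k = 139: n = 9 · 139 + 1 = 1251 + 1 = 1252. For n = 1251 = 9 · 139, we can put exactly 9 objects in every box, avoiding 10 in any single one — so 1252 is tight.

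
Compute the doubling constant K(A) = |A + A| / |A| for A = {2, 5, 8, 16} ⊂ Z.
K = |A + A| / |A| = 9/4

Enumerate A + A = {a + b : a, b ∈ A}. With |A| = 4, there are |A|^2 = 16 ordered sum pairs; collecting distinct values, A + A = {4, 7, 10, 13, 16, 18, 21, 24, 32}, so |A + A| = 9. Thus K = 9/4. For comparison, the minimum possible |A + A| over all 4-element sets is 2·4 − 1 = 7 (so min K = 7/4), attained only by arithmetic progressions.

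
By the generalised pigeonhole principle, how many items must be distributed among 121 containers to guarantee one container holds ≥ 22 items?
n = (22 − 1)·121 + 1 = 2542

By the generalised pigeonhole principle, to guarantee some box contains ≥ r objects we need more than (r − 1) · k objects total. Threshold: n = (r − 1) · k + 1. With r = 22 and k = 121: n = 21 · 121 + 1 = 2541 + 1 = 2542. For n = 2541 = 21 · 121, we can put exactly 21 objects in every box, avoiding 22 in any single one — so 2542 is tight.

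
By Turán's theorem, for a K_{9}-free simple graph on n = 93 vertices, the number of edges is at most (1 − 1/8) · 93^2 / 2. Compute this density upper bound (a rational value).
Turán density bound = (7/8) · 93^2/2 = 60543/16 ≈ 3783.9375

Turán's theorem: ex(n, K_{r+1}) is achieved by the complete r-partite Turán graph T(n, r) with parts as balanced as possible, and is at most (1 − 1/r) · n^2/2. For r = 8, n = 93: the density bound is (7/8) · 8649/2 = 60543/16 ≈ 3783.9375. The integer-valued extremum is e(T(93, 8)) = 3783, which is strictly less than the density bound 60543/16 since 8 ∤ 93 (the parts of T(93, 8) cannot all be equal).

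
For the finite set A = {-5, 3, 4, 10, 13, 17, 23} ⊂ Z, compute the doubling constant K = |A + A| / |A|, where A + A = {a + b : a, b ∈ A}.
K = |A + A| / |A| = 24/7

Enumerate A + A = {a + b : a, b ∈ A}. With |A| = 7, there are |A|^2 = 49 ordered sum pairs; collecting distinct values, A + A = {-10, -2, -1, 5, 6, 7, 8, 12, 13, 14, 16, 17, 18, 20, 21, 23, 26, 27, 30, 33, 34, 36, 40, 46}, so |A + A| = 24. Thus K = 24/7. For comparison, the minimum possible |A + A| over all 7-element sets is 2·7 − 1 = 13 (so min K = 13/7), attained only by arithmetic progressions.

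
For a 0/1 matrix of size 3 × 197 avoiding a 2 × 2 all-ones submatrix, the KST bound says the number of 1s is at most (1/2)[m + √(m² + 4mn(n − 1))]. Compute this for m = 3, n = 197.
z(3, 197; 2, 2) ≤ (1/2)[3 + √(3² + 4·3·197·196)] = (1/2)[3 + √463353] = 341.8502

Kővári–Sós–Turán: let r_1, ..., r_3 be the row sums and z = Σ r_i the total number of 1s. Each pair of columns can share at most one row with both entries 1 (else a 2×2 all-ones block appears), so Σ_i C(r_i, 2) ≤ C(197, 2) = 19306. By convexity Σ_i C(r_i, 2) ≥ 3·C(z/3, 2) = z(z − 3)/(2·3), giving z² − 3z − 3·197·196 ≤ 0 and hence z ≤ (1/2)[3 + √(9 + 4·115836)] = (1/2)[3 + √463353] ≈ (1/2)(3 + 680.7004) = 341.8502.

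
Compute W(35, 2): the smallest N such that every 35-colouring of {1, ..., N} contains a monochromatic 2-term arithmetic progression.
W(35, 2) = 35 + 1 = 36

A 2-term AP is any pair of integers, so a monochromatic 2-AP exists iff some colour is used at least twice. With 35 colours, the colouring i ↦ i on {1, ..., 35} uses each colour once, avoiding any monochromatic pair, so W(35, 2) > 35. For {1, ..., 36}, pigeonhole forces two integers of the same colour, which form a monochromatic 2-AP. Hence W(35, 2) = 36.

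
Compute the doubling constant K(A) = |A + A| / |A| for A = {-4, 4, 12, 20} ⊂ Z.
K = |A + A| / |A| = 7/4

Enumerate A + A = {a + b : a, b ∈ A}. With |A| = 4, there are |A|^2 = 16 ordered sum pairs; collecting distinct values, A + A = {-8, 0, 8, 16, 24, 32, 40}, so |A + A| = 7. Thus K = 7/4. Here |A + A| = 2|A| − 1 = 7, the minimum possible — so K = 7/4 is minimal, which holds iff A is an arithmetic progression.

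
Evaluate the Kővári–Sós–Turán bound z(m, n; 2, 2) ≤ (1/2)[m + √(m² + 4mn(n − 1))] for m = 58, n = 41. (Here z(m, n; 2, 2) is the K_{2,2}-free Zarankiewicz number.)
z(58, 41; 2, 2) ≤ (1/2)[58 + √(58² + 4·58·41·40)] = (1/2)[58 + √383844] = 338.7757

Kővári–Sós–Turán: let r_1, ..., r_58 be the row sums and z = Σ r_i the total number of 1s. Each pair of columns can share at most one row with both entries 1 (else a 2×2 all-ones block appears), so Σ_i C(r_i, 2) ≤ C(41, 2) = 820. By convexity Σ_i C(r_i, 2) ≥ 58·C(z/58, 2) = z(z − 58)/(2·58), giving z² − 58z − 58·41·40 ≤ 0 and hence z ≤ (1/2)[58 + √(3364 + 4·95120)] = (1/2)[58 + √383844] ≈ (1/2)(58 + 619.5515) = 338.7757.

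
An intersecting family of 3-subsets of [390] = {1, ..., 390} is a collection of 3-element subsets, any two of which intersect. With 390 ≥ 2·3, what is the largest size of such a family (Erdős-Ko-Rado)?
max |F| = C(389, 2) = 75466

Erdős-Ko-Rado (1961): when n ≥ 2k, max |F| = C(n−1, k−1). The bound is attained by the star {A : i ∈ A} for any fixed i ∈ [n]. Here C(390−1, 3−1) = C(389, 2) = 75466.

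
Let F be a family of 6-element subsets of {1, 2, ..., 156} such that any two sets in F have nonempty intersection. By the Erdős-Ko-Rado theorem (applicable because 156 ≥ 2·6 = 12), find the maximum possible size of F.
max |F| = C(155, 5) = 698526906

The Erdős-Ko-Rado theorem states: for n ≥ 2k, an intersecting family of k-subsets of an n-element set has size at most C(n − 1, k − 1), with equality for 'star' families {A ⊆ [n] : |A| = k, i ∈ A} (fix an element i). For n = 156, k = 6: C(155, 5) = 698526906.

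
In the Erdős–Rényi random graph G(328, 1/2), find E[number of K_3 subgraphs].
E[# K_3] = C(328, 3) · (1/2)^C(3, 2) = 5827576 / 2^3 = 728447

For each 3-subset S of vertices (there are C(328, 3) = 5827576 such S), let X_S = 1 if S induces a K_3 (all C(3, 2) = 3 edges present). Then P(X_S = 1) = (1/2)^3 = 1/8. By linearity of expectation, E[# K_3] = C(328, 3) · (1/2)^3 = 5827576 / 8 = 728447.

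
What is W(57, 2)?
W(57, 2) = 57 + 1 = 58

A 2-term AP is any pair of integers, so a monochromatic 2-AP exists iff some colour is used at least twice. With 57 colours, the colouring i ↦ i on {1, ..., 57} uses each colour once, avoiding any monochromatic pair, so W(57, 2) > 57. For {1, ..., 58}, pigeonhole forces two integers of the same colour, which form a monochromatic 2-AP. Hence W(57, 2) = 58.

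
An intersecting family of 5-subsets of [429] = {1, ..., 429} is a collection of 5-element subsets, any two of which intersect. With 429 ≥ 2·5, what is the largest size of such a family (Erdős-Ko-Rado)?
max |F| = C(428, 4) = 1378665575

Erdős-Ko-Rado (1961): when n ≥ 2k, max |F| = C(n−1, k−1). The bound is attained by the star {A : i ∈ A} for any fixed i ∈ [n]. Here C(429−1, 5−1) = C(428, 4) = 1378665575.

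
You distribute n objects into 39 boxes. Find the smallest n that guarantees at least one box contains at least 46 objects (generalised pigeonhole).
n = (46 − 1)·39 + 1 = 1756

By the generalised pigeonhole principle, to guarantee some box contains ≥ r objects we need more than (r − 1) · k objects total. Threshold: n = (r − 1) · k + 1. With r = 46 and k = 39: n = 45 · 39 + 1 = 1755 + 1 = 1756. For n = 1755 = 45 · 39, we can put exactly 45 objects in every box, avoiding 46 in any single one — so 1756 is tight.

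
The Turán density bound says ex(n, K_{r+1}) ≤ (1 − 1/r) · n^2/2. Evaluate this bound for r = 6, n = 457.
Turán density bound = (5/6) · 457^2/2 = 1044245/12 ≈ 87020.4167

Turán's theorem: ex(n, K_{r+1}) is achieved by the complete r-partite Turán graph T(n, r) with parts as balanced as possible, and is at most (1 − 1/r) · n^2/2. For r = 6, n = 457: the density bound is (5/6) · 208849/2 = 1044245/12 ≈ 87020.4167. The integer-valued extremum is e(T(457, 6)) = 87020, which is strictly less than the density bound 1044245/12 since 6 ∤ 457 (the parts of T(457, 6) cannot all be equal).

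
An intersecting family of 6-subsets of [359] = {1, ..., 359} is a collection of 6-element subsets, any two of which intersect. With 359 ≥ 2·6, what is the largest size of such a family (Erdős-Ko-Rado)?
max |F| = C(358, 5) = 47648760726

The Erdős-Ko-Rado theorem states: for n ≥ 2k, an intersecting family of k-subsets of an n-element set has size at most C(n − 1, k − 1), with equality for 'star' families {A ⊆ [n] : |A| = k, i ∈ A} (fix an element i). For n = 359, k = 6: C(358, 5) = 47648760726.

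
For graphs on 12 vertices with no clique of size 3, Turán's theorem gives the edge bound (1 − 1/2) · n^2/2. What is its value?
Turán density bound = (1/2) · 12^2/2 = 36

Turán's theorem: ex(n, K_{r+1}) is achieved by the complete r-partite Turán graph T(n, r) with parts as balanced as possible, and is at most (1 − 1/r) · n^2/2. For r = 2, n = 12: the density bound is (1/2) · 144/2 = 36. Since 2 ∣ 12, the Turán graph T(12, 2) has parts of equal size 6, and its edge count e(T(12, 2)) = 36 attains the density bound exactly.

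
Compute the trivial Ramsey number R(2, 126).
R(2, 126) = 126

R(2, k) = k for all k ≥ 2: in a 2-colouring of K_k, either some edge is red (a red K_2) or all edges are blue (a blue K_k). And K_{125} coloured all-blue has no blue K_126, so R(2, 126) > 125. Hence R(2, 126) = 126.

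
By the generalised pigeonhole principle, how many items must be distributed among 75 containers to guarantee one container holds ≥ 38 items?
n = (38 − 1)·75 + 1 = 2776

By the generalised pigeonhole principle, to guarantee some box contains ≥ r objects we need more than (r − 1) · k objects total. Threshold: n = (r − 1) · k + 1. With r = 38 and k = 75: n = 37 · 75 + 1 = 2775 + 1 = 2776. For n = 2775 = 37 · 75, we can put exactly 37 objects in every box, avoiding 38 in any single one — so 2776 is tight.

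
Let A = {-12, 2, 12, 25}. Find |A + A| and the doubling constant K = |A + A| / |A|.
K = |A + A| / |A| = 10/4 = 5/2

Enumerate A + A = {a + b : a, b ∈ A}. With |A| = 4, there are |A|^2 = 16 ordered sum pairs; collecting distinct values, A + A = {-24, -10, 0, 4, 13, 14, 24, 27, 37, 50}, so |A + A| = 10. Thus K = 10/4 = 5/2. For comparison, the minimum possible |A + A| over all 4-element sets is 2·4 − 1 = 7 (so min K = 7/4), attained only by arithmetic progressions.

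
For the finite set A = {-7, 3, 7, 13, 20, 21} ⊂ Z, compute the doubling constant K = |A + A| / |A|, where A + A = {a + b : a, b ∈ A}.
K = |A + A| / |A| = 19/6

Enumerate A + A = {a + b : a, b ∈ A}. With |A| = 6, there are |A|^2 = 36 ordered sum pairs; collecting distinct values, A + A = {-14, -4, 0, 6, 10, 13, 14, 16, 20, 23, 24, 26, 27, 28, 33, 34, 40, 41, 42}, so |A + A| = 19. Thus K = 19/6. For comparison, the minimum possible |A + A| over all 6-element sets is 2·6 − 1 = 11 (so min K = 11/6), attained only by arithmetic progressions.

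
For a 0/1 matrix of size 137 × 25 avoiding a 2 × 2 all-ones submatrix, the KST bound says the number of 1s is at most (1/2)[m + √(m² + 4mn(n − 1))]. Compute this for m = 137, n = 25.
z(137, 25; 2, 2) ≤ (1/2)[137 + √(137² + 4·137·25·24)] = (1/2)[137 + √347569] = 363.2749

Kővári–Sós–Turán: let r_1, ..., r_137 be the row sums and z = Σ r_i the total number of 1s. Each pair of columns can share at most one row with both entries 1 (else a 2×2 all-ones block appears), so Σ_i C(r_i, 2) ≤ C(25, 2) = 300. By convexity Σ_i C(r_i, 2) ≥ 137·C(z/137, 2) = z(z − 137)/(2·137), giving z² − 137z − 137·25·24 ≤ 0 and hence z ≤ (1/2)[137 + √(18769 + 4·82200)] = (1/2)[137 + √347569] ≈ (1/2)(137 + 589.5498) = 363.2749.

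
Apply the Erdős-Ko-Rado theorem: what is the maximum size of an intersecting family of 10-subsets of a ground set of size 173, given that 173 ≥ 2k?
max |F| = C(172, 9) = 293466669659020

Erdős-Ko-Rado (1961): when n ≥ 2k, max |F| = C(n−1, k−1). The bound is attained by the star {A : i ∈ A} for any fixed i ∈ [n]. Here C(173−1, 10−1) = C(172, 9) = 293466669659020.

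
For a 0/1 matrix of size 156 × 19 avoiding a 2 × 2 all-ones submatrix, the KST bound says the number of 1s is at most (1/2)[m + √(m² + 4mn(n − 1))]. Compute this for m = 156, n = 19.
z(156, 19; 2, 2) ≤ (1/2)[156 + √(156² + 4·156·19·18)] = (1/2)[156 + √237744] = 321.795

Kővári–Sós–Turán: let r_1, ..., r_156 be the row sums and z = Σ r_i the total number of 1s. Each pair of columns can share at most one row with both entries 1 (else a 2×2 all-ones block appears), so Σ_i C(r_i, 2) ≤ C(19, 2) = 171. By convexity Σ_i C(r_i, 2) ≥ 156·C(z/156, 2) = z(z − 156)/(2·156), giving z² − 156z − 156·19·18 ≤ 0 and hence z ≤ (1/2)[156 + √(24336 + 4·53352)] = (1/2)[156 + √237744] ≈ (1/2)(156 + 487.59) = 321.795.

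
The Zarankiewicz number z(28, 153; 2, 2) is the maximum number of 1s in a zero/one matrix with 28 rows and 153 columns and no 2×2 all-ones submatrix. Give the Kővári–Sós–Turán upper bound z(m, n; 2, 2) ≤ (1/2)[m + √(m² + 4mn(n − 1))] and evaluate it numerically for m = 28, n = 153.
z(28, 153; 2, 2) ≤ (1/2)[28 + √(28² + 4·28·153·152)] = (1/2)[28 + √2605456] = 821.0712

Kővári–Sós–Turán: let r_1, ..., r_28 be the row sums and z = Σ r_i the total number of 1s. Each pair of columns can share at most one row with both entries 1 (else a 2×2 all-ones block appears), so Σ_i C(r_i, 2) ≤ C(153, 2) = 11628. By convexity Σ_i C(r_i, 2) ≥ 28·C(z/28, 2) = z(z − 28)/(2·28), giving z² − 28z − 28·153·152 ≤ 0 and hence z ≤ (1/2)[28 + √(784 + 4·651168)] = (1/2)[28 + √2605456] ≈ (1/2)(28 + 1614.1425) = 821.0712.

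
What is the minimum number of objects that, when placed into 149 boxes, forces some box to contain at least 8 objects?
n = (8 − 1)·149 + 1 = 1044

By the generalised pigeonhole principle, to guarantee some box contains ≥ r objects we need more than (r − 1) · k objects total. Threshold: n = (r − 1) · k + 1. With r = 8 and k = 149: n = 7 · 149 + 1 = 1043 + 1 = 1044. For n = 1043 = 7 · 149, we can put exactly 7 objects in every box, avoiding 8 in any single one — so 1044 is tight.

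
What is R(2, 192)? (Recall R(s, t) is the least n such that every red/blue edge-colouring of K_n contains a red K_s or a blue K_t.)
R(2, 192) = 192

R(2, k) = k for all k ≥ 2: in a 2-colouring of K_k, either some edge is red (a red K_2) or all edges are blue (a blue K_k). And K_{191} coloured all-blue has no blue K_192, so R(2, 192) > 191. Hence R(2, 192) = 192.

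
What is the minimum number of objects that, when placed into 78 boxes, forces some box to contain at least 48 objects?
n = (48 − 1)·78 + 1 = 3667

By the generalised pigeonhole principle, to guarantee some box contains ≥ r objects we need more than (r − 1) · k objects total. Threshold: n = (r − 1) · k + 1. With r = 48 and k = 78: n = 47 · 78 + 1 = 3666 + 1 = 3667. For n = 3666 = 47 · 78, we can put exactly 47 objects in every box, avoiding 48 in any single one — so 3667 is tight.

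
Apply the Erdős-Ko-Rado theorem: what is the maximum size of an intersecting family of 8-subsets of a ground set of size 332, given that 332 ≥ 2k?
max |F| = C(331, 7) = 81027017349850

Erdős-Ko-Rado (1961): when n ≥ 2k, max |F| = C(n−1, k−1). The bound is attained by the star {A : i ∈ A} for any fixed i ∈ [n]. Here C(332−1, 8−1) = C(331, 7) = 81027017349850.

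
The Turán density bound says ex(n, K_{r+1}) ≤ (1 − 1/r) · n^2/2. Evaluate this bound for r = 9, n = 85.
Turán density bound = (8/9) · 85^2/2 = 28900/9 ≈ 3211.1111

Turán's theorem: ex(n, K_{r+1}) is achieved by the complete r-partite Turán graph T(n, r) with parts as balanced as possible, and is at most (1 − 1/r) · n^2/2. For r = 9, n = 85: the density bound is (8/9) · 7225/2 = 28900/9 ≈ 3211.1111. The integer-valued extremum is e(T(85, 9)) = 3210, which is strictly less than the density bound 28900/9 since 9 ∤ 85 (the parts of T(85, 9) cannot all be equal).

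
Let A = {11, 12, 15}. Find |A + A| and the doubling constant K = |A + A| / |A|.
K = |A + A| / |A| = 6/3 = 2

Enumerate A + A = {a + b : a, b ∈ A}. With |A| = 3, there are |A|^2 = 9 ordered sum pairs; collecting distinct values, A + A = {22, 23, 24, 26, 27, 30}, so |A + A| = 6. Thus K = 6/3 = 2. For comparison, the minimum possible |A + A| over all 3-element sets is 2·3 − 1 = 5 (so min K = 5/3), attained only by arithmetic progressions.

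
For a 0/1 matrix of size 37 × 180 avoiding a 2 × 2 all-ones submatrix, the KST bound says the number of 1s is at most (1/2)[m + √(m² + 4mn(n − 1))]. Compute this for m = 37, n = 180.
z(37, 180; 2, 2) ≤ (1/2)[37 + √(37² + 4·37·180·179)] = (1/2)[37 + √4769929] = 1110.5084

Kővári–Sós–Turán: let r_1, ..., r_37 be the row sums and z = Σ r_i the total number of 1s. Each pair of columns can share at most one row with both entries 1 (else a 2×2 all-ones block appears), so Σ_i C(r_i, 2) ≤ C(180, 2) = 16110. By convexity Σ_i C(r_i, 2) ≥ 37·C(z/37, 2) = z(z − 37)/(2·37), giving z² − 37z − 37·180·179 ≤ 0 and hence z ≤ (1/2)[37 + √(1369 + 4·1192140)] = (1/2)[37 + √4769929] ≈ (1/2)(37 + 2184.0167) = 1110.5084.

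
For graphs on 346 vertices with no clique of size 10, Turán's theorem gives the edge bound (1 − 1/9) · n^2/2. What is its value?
Turán density bound = (8/9) · 346^2/2 = 478864/9 ≈ 53207.1111

Turán's theorem: ex(n, K_{r+1}) is achieved by the complete r-partite Turán graph T(n, r) with parts as balanced as possible, and is at most (1 − 1/r) · n^2/2. For r = 9, n = 346: the density bound is (8/9) · 119716/2 = 478864/9 ≈ 53207.1111. The integer-valued extremum is e(T(346, 9)) = 53206, which is strictly less than the density bound 478864/9 since 9 ∤ 346 (the parts of T(346, 9) cannot all be equal).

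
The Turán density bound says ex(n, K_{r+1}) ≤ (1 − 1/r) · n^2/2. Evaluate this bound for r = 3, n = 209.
Turán density bound = (2/3) · 209^2/2 = 43681/3 ≈ 14560.3333

Turán's theorem: ex(n, K_{r+1}) is achieved by the complete r-partite Turán graph T(n, r) with parts as balanced as possible, and is at most (1 − 1/r) · n^2/2. For r = 3, n = 209: the density bound is (2/3) · 43681/2 = 43681/3 ≈ 14560.3333. The integer-valued extremum is e(T(209, 3)) = 14560, which is strictly less than the density bound 43681/3 since 3 ∤ 209 (the parts of T(209, 3) cannot all be equal).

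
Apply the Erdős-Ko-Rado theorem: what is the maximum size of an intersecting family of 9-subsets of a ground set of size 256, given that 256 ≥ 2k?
max |F| = C(255, 8) = 396861704798625

The Erdős-Ko-Rado theorem states: for n ≥ 2k, an intersecting family of k-subsets of an n-element set has size at most C(n − 1, k − 1), with equality for 'star' families {A ⊆ [n] : |A| = k, i ∈ A} (fix an element i). For n = 256, k = 9: C(255, 8) = 396861704798625.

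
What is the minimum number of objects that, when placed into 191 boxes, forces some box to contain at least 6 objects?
n = (6 − 1)·191 + 1 = 956

By the generalised pigeonhole principle, to guarantee some box contains ≥ r objects we need more than (r − 1) · k objects total. Threshold: n = (r − 1) · k + 1. With r = 6 and k = 191: n = 5 · 191 + 1 = 955 + 1 = 956. For n = 955 = 5 · 191, we can put exactly 5 objects in every box, avoiding 6 in any single one — so 956 is tight.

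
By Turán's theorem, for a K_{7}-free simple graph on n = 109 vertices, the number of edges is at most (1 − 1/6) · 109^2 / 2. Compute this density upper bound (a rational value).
Turán density bound = (5/6) · 109^2/2 = 59405/12 ≈ 4950.4167

Turán's theorem: ex(n, K_{r+1}) is achieved by the complete r-partite Turán graph T(n, r) with parts as balanced as possible, and is at most (1 − 1/r) · n^2/2. For r = 6, n = 109: the density bound is (5/6) · 11881/2 = 59405/12 ≈ 4950.4167. The integer-valued extremum is e(T(109, 6)) = 4950, which is strictly less than the density bound 59405/12 since 6 ∤ 109 (the parts of T(109, 6) cannot all be equal).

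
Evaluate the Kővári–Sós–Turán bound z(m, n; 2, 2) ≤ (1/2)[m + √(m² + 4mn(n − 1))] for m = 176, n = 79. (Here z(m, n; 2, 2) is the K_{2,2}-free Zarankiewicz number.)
z(176, 79; 2, 2) ≤ (1/2)[176 + √(176² + 4·176·79·78)] = (1/2)[176 + √4369024] = 1133.1105

Kővári–Sós–Turán: let r_1, ..., r_176 be the row sums and z = Σ r_i the total number of 1s. Each pair of columns can share at most one row with both entries 1 (else a 2×2 all-ones block appears), so Σ_i C(r_i, 2) ≤ C(79, 2) = 3081. By convexity Σ_i C(r_i, 2) ≥ 176·C(z/176, 2) = z(z − 176)/(2·176), giving z² − 176z − 176·79·78 ≤ 0 and hence z ≤ (1/2)[176 + √(30976 + 4·1084512)] = (1/2)[176 + √4369024] ≈ (1/2)(176 + 2090.221) = 1133.1105.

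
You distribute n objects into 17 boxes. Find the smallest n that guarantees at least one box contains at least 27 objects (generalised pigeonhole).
n = (27 − 1)·17 + 1 = 443

By the generalised pigeonhole principle, to guarantee some box contains ≥ r objects we need more than (r − 1) · k objects total. Threshold: n = (r − 1) · k + 1. With r = 27 and k = 17: n = 26 · 17 + 1 = 442 + 1 = 443. For n = 442 = 26 · 17, we can put exactly 26 objects in every box, avoiding 27 in any single one — so 443 is tight.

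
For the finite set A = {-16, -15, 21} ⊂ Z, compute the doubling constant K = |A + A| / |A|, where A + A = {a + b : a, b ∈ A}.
K = |A + A| / |A| = 6/3 = 2

Enumerate A + A = {a + b : a, b ∈ A}. With |A| = 3, there are |A|^2 = 9 ordered sum pairs; collecting distinct values, A + A = {-32, -31, -30, 5, 6, 42}, so |A + A| = 6. Thus K = 6/3 = 2. For comparison, the minimum possible |A + A| over all 3-element sets is 2·3 − 1 = 5 (so min K = 5/3), attained only by arithmetic progressions.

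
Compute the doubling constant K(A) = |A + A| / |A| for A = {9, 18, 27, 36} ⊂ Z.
K = |A + A| / |A| = 7/4

Enumerate A + A = {a + b : a, b ∈ A}. With |A| = 4, there are |A|^2 = 16 ordered sum pairs; collecting distinct values, A + A = {18, 27, 36, 45, 54, 63, 72}, so |A + A| = 7. Thus K = 7/4. Here |A + A| = 2|A| − 1 = 7, the minimum possible — so K = 7/4 is minimal, which holds iff A is an arithmetic progression.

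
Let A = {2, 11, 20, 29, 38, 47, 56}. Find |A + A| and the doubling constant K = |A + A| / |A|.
K = |A + A| / |A| = 13/7

Enumerate A + A = {a + b : a, b ∈ A}. With |A| = 7, there are |A|^2 = 49 ordered sum pairs; collecting distinct values, A + A = {4, 13, 22, 31, 40, 49, 58, 67, 76, 85, 94, 103, 112}, so |A + A| = 13. Thus K = 13/7. Here |A + A| = 2|A| − 1 = 13, the minimum possible — so K = 13/7 is minimal, which holds iff A is an arithmetic progression.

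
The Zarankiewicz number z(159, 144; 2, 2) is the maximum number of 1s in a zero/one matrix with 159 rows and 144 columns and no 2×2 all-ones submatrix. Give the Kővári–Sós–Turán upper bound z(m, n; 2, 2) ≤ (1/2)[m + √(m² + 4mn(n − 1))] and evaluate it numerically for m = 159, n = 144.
z(159, 144; 2, 2) ≤ (1/2)[159 + √(159² + 4·159·144·143)] = (1/2)[159 + √13121793] = 1890.7008

Kővári–Sós–Turán: let r_1, ..., r_159 be the row sums and z = Σ r_i the total number of 1s. Each pair of columns can share at most one row with both entries 1 (else a 2×2 all-ones block appears), so Σ_i C(r_i, 2) ≤ C(144, 2) = 10296. By convexity Σ_i C(r_i, 2) ≥ 159·C(z/159, 2) = z(z − 159)/(2·159), giving z² − 159z − 159·144·143 ≤ 0 and hence z ≤ (1/2)[159 + √(25281 + 4·3274128)] = (1/2)[159 + √13121793] ≈ (1/2)(159 + 3622.4016) = 1890.7008.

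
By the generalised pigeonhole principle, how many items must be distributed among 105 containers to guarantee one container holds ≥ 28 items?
n = (28 − 1)·105 + 1 = 2836

By the generalised pigeonhole principle, to guarantee some box contains ≥ r objects we need more than (r − 1) · k objects total. Threshold: n = (r − 1) · k + 1. With r = 28 and k = 105: n = 27 · 105 + 1 = 2835 + 1 = 2836. For n = 2835 = 27 · 105, we can put exactly 27 objects in every box, avoiding 28 in any single one — so 2836 is tight.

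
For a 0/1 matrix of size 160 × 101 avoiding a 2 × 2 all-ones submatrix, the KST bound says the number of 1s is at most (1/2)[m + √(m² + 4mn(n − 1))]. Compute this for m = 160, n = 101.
z(160, 101; 2, 2) ≤ (1/2)[160 + √(160² + 4·160·101·100)] = (1/2)[160 + √6489600] = 1353.7347

Kővári–Sós–Turán: let r_1, ..., r_160 be the row sums and z = Σ r_i the total number of 1s. Each pair of columns can share at most one row with both entries 1 (else a 2×2 all-ones block appears), so Σ_i C(r_i, 2) ≤ C(101, 2) = 5050. By convexity Σ_i C(r_i, 2) ≥ 160·C(z/160, 2) = z(z − 160)/(2·160), giving z² − 160z − 160·101·100 ≤ 0 and hence z ≤ (1/2)[160 + √(25600 + 4·1616000)] = (1/2)[160 + √6489600] ≈ (1/2)(160 + 2547.4693) = 1353.7347.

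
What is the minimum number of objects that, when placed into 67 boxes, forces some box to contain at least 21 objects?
n = (21 − 1)·67 + 1 = 1341

By the generalised pigeonhole principle, to guarantee some box contains ≥ r objects we need more than (r − 1) · k objects total. Threshold: n = (r − 1) · k + 1. With r = 21 and k = 67: n = 20 · 67 + 1 = 1340 + 1 = 1341. For n = 1340 = 20 · 67, we can put exactly 20 objects in every box, avoiding 21 in any single one — so 1341 is tight.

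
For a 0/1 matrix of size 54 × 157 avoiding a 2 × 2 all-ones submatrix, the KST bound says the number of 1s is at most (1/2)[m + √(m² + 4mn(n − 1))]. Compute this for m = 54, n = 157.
z(54, 157; 2, 2) ≤ (1/2)[54 + √(54² + 4·54·157·156)] = (1/2)[54 + √5293188] = 1177.3465

Kővári–Sós–Turán: let r_1, ..., r_54 be the row sums and z = Σ r_i the total number of 1s. Each pair of columns can share at most one row with both entries 1 (else a 2×2 all-ones block appears), so Σ_i C(r_i, 2) ≤ C(157, 2) = 12246. By convexity Σ_i C(r_i, 2) ≥ 54·C(z/54, 2) = z(z − 54)/(2·54), giving z² − 54z − 54·157·156 ≤ 0 and hence z ≤ (1/2)[54 + √(2916 + 4·1322568)] = (1/2)[54 + √5293188] ≈ (1/2)(54 + 2300.6929) = 1177.3465.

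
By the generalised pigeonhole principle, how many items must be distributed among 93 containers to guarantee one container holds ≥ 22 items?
n = (22 − 1)·93 + 1 = 1954

By the generalised pigeonhole principle, to guarantee some box contains ≥ r objects we need more than (r − 1) · k objects total. Threshold: n = (r − 1) · k + 1. With r = 22 and k = 93: n = 21 · 93 + 1 = 1953 + 1 = 1954. For n = 1953 = 21 · 93, we can put exactly 21 objects in every box, avoiding 22 in any single one — so 1954 is tight.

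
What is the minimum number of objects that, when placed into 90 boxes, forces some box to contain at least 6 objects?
n = (6 − 1)·90 + 1 = 451

By the generalised pigeonhole principle, to guarantee some box contains ≥ r objects we need more than (r − 1) · k objects total. Threshold: n = (r − 1) · k + 1. With r = 6 and k = 90: n = 5 · 90 + 1 = 450 + 1 = 451. For n = 450 = 5 · 90, we can put exactly 5 objects in every box, avoiding 6 in any single one — so 451 is tight.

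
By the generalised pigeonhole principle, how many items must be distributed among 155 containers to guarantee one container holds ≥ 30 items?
n = (30 − 1)·155 + 1 = 4496

By the generalised pigeonhole principle, to guarantee some box contains ≥ r objects we need more than (r − 1) · k objects total. Threshold: n = (r − 1) · k + 1. With r = 30 and k = 155: n = 29 · 155 + 1 = 4495 + 1 = 4496. For n = 4495 = 29 · 155, we can put exactly 29 objects in every box, avoiding 30 in any single one — so 4496 is tight.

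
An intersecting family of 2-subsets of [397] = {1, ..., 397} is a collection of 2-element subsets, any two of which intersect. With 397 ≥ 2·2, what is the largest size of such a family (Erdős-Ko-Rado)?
max |F| = C(396, 1) = 396

Erdős-Ko-Rado (1961): when n ≥ 2k, max |F| = C(n−1, k−1). The bound is attained by the star {A : i ∈ A} for any fixed i ∈ [n]. Here C(397−1, 2−1) = C(396, 1) = 396.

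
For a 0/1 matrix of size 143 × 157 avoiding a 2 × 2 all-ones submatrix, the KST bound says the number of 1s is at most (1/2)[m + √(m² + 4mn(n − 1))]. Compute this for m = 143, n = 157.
z(143, 157; 2, 2) ≤ (1/2)[143 + √(143² + 4·143·157·156)] = (1/2)[143 + √14029873] = 1944.3236

Kővári–Sós–Turán: let r_1, ..., r_143 be the row sums and z = Σ r_i the total number of 1s. Each pair of columns can share at most one row with both entries 1 (else a 2×2 all-ones block appears), so Σ_i C(r_i, 2) ≤ C(157, 2) = 12246. By convexity Σ_i C(r_i, 2) ≥ 143·C(z/143, 2) = z(z − 143)/(2·143), giving z² − 143z − 143·157·156 ≤ 0 and hence z ≤ (1/2)[143 + √(20449 + 4·3502356)] = (1/2)[143 + √14029873] ≈ (1/2)(143 + 3745.6472) = 1944.3236.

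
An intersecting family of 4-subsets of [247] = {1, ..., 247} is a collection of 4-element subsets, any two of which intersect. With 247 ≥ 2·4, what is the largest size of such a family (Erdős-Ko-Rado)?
max |F| = C(246, 3) = 2450980

Erdős-Ko-Rado (1961): when n ≥ 2k, max |F| = C(n−1, k−1). The bound is attained by the star {A : i ∈ A} for any fixed i ∈ [n]. Here C(247−1, 4−1) = C(246, 3) = 2450980.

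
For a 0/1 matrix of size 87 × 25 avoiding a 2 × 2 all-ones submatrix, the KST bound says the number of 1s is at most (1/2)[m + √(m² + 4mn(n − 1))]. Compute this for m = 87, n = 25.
z(87, 25; 2, 2) ≤ (1/2)[87 + √(87² + 4·87·25·24)] = (1/2)[87 + √216369] = 276.0774

Kővári–Sós–Turán: let r_1, ..., r_87 be the row sums and z = Σ r_i the total number of 1s. Each pair of columns can share at most one row with both entries 1 (else a 2×2 all-ones block appears), so Σ_i C(r_i, 2) ≤ C(25, 2) = 300. By convexity Σ_i C(r_i, 2) ≥ 87·C(z/87, 2) = z(z − 87)/(2·87), giving z² − 87z − 87·25·24 ≤ 0 and hence z ≤ (1/2)[87 + √(7569 + 4·52200)] = (1/2)[87 + √216369] ≈ (1/2)(87 + 465.1548) = 276.0774.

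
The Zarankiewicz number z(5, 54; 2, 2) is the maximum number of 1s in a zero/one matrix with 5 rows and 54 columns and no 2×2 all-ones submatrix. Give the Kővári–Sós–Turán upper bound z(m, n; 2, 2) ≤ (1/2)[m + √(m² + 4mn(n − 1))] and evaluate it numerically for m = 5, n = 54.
z(5, 54; 2, 2) ≤ (1/2)[5 + √(5² + 4·5·54·53)] = (1/2)[5 + √57265] = 122.1505

Kővári–Sós–Turán: let r_1, ..., r_5 be the row sums and z = Σ r_i the total number of 1s. Each pair of columns can share at most one row with both entries 1 (else a 2×2 all-ones block appears), so Σ_i C(r_i, 2) ≤ C(54, 2) = 1431. By convexity Σ_i C(r_i, 2) ≥ 5·C(z/5, 2) = z(z − 5)/(2·5), giving z² − 5z − 5·54·53 ≤ 0 and hence z ≤ (1/2)[5 + √(25 + 4·14310)] = (1/2)[5 + √57265] ≈ (1/2)(5 + 239.3011) = 122.1505.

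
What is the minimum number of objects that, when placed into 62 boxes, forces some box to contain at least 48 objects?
n = (48 − 1)·62 + 1 = 2915

By the generalised pigeonhole principle, to guarantee some box contains ≥ r objects we need more than (r − 1) · k objects total. Threshold: n = (r − 1) · k + 1. With r = 48 and k = 62: n = 47 · 62 + 1 = 2914 + 1 = 2915. For n = 2914 = 47 · 62, we can put exactly 47 objects in every box, avoiding 48 in any single one — so 2915 is tight.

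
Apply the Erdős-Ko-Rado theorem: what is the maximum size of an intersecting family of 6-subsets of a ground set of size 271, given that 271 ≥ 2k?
max |F| = C(270, 5) = 11520265554

The Erdős-Ko-Rado theorem states: for n ≥ 2k, an intersecting family of k-subsets of an n-element set has size at most C(n − 1, k − 1), with equality for 'star' families {A ⊆ [n] : |A| = k, i ∈ A} (fix an element i). For n = 271, k = 6: C(270, 5) = 11520265554.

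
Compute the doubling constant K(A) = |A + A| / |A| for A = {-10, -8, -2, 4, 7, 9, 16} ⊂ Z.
K = |A + A| / |A| = 24/7

Enumerate A + A = {a + b : a, b ∈ A}. With |A| = 7, there are |A|^2 = 49 ordered sum pairs; collecting distinct values, A + A = {-20, -18, -16, -12, -10, -6, -4, -3, -1, 1, 2, 5, 6, 7, 8, 11, 13, 14, 16, 18, 20, 23, 25, 32}, so |A + A| = 24. Thus K = 24/7. For comparison, the minimum possible |A + A| over all 7-element sets is 2·7 − 1 = 13 (so min K = 13/7), attained only by arithmetic progressions.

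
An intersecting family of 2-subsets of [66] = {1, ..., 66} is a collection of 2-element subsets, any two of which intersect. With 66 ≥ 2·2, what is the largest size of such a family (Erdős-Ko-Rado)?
max |F| = C(65, 1) = 65

The Erdős-Ko-Rado theorem states: for n ≥ 2k, an intersecting family of k-subsets of an n-element set has size at most C(n − 1, k − 1), with equality for 'star' families {A ⊆ [n] : |A| = k, i ∈ A} (fix an element i). For n = 66, k = 2: C(65, 1) = 65.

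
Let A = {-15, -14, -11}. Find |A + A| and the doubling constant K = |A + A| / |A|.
K = |A + A| / |A| = 6/3 = 2

Enumerate A + A = {a + b : a, b ∈ A}. With |A| = 3, there are |A|^2 = 9 ordered sum pairs; collecting distinct values, A + A = {-30, -29, -28, -26, -25, -22}, so |A + A| = 6. Thus K = 6/3 = 2. For comparison, the minimum possible |A + A| over all 3-element sets is 2·3 − 1 = 5 (so min K = 5/3), attained only by arithmetic progressions.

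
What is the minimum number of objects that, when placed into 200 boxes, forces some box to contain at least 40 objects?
n = (40 − 1)·200 + 1 = 7801

By the generalised pigeonhole principle, to guarantee some box contains ≥ r objects we need more than (r − 1) · k objects total. Threshold: n = (r − 1) · k + 1. With r = 40 and k = 200: n = 39 · 200 + 1 = 7800 + 1 = 7801. For n = 7800 = 39 · 200, we can put exactly 39 objects in every box, avoiding 40 in any single one — so 7801 is tight.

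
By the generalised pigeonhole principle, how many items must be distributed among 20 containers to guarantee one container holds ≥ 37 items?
n = (37 − 1)·20 + 1 = 721

By the generalised pigeonhole principle, to guarantee some box contains ≥ r objects we need more than (r − 1) · k objects total. Threshold: n = (r − 1) · k + 1. With r = 37 and k = 20: n = 36 · 20 + 1 = 720 + 1 = 721. For n = 720 = 36 · 20, we can put exactly 36 objects in every box, avoiding 37 in any single one — so 721 is tight.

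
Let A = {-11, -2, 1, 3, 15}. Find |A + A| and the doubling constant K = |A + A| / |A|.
K = |A + A| / |A| = 14/5

Enumerate A + A = {a + b : a, b ∈ A}. With |A| = 5, there are |A|^2 = 25 ordered sum pairs; collecting distinct values, A + A = {-22, -13, -10, -8, -4, -1, 1, 2, 4, 6, 13, 16, 18, 30}, so |A + A| = 14. Thus K = 14/5. For comparison, the minimum possible |A + A| over all 5-element sets is 2·5 − 1 = 9 (so min K = 9/5), attained only by arithmetic progressions.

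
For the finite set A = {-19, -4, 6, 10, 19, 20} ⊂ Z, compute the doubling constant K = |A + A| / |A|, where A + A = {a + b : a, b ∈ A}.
K = |A + A| / |A| = 20/6 = 10/3

Enumerate A + A = {a + b : a, b ∈ A}. With |A| = 6, there are |A|^2 = 36 ordered sum pairs; collecting distinct values, A + A = {-38, -23, -13, -9, -8, 0, 1, 2, 6, 12, 15, 16, 20, 25, 26, 29, 30, 38, 39, 40}, so |A + A| = 20. Thus K = 20/6 = 10/3. For comparison, the minimum possible |A + A| over all 6-element sets is 2·6 − 1 = 11 (so min K = 11/6), attained only by arithmetic progressions.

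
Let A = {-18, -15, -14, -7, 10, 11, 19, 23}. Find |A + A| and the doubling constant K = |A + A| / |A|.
K = |A + A| / |A| = 33/8

Enumerate A + A = {a + b : a, b ∈ A}. With |A| = 8, there are |A|^2 = 64 ordered sum pairs; collecting distinct values, A + A = {-36, -33, -32, -30, -29, -28, -25, -22, -21, -14, -8, -7, -5, -4, -3, 1, 3, 4, 5, 8, 9, 12, 16, 20, 21, 22, 29, 30, 33, 34, 38, 42, 46}, so |A + A| = 33. Thus K = 33/8. For comparison, the minimum possible |A + A| over all 8-element sets is 2·8 − 1 = 15 (so min K = 15/8), attained only by arithmetic progressions.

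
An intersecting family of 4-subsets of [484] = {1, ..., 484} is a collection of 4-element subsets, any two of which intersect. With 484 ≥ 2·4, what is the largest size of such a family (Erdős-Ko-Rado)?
max |F| = C(483, 3) = 18663281

Erdős-Ko-Rado (1961): when n ≥ 2k, max |F| = C(n−1, k−1). The bound is attained by the star {A : i ∈ A} for any fixed i ∈ [n]. Here C(484−1, 4−1) = C(483, 3) = 18663281.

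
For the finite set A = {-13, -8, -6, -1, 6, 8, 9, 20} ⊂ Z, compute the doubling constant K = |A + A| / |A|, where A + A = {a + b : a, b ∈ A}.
K = |A + A| / |A| = 29/8

Enumerate A + A = {a + b : a, b ∈ A}. With |A| = 8, there are |A|^2 = 64 ordered sum pairs; collecting distinct values, A + A = {-26, -21, -19, -16, -14, -12, -9, -7, -5, -4, -2, 0, 1, 2, 3, 5, 7, 8, 12, 14, 15, 16, 17, 18, 19, 26, 28, 29, 40}, so |A + A| = 29. Thus K = 29/8. For comparison, the minimum possible |A + A| over all 8-element sets is 2·8 − 1 = 15 (so min K = 15/8), attained only by arithmetic progressions.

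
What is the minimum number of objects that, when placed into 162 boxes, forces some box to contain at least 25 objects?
n = (25 − 1)·162 + 1 = 3889

By the generalised pigeonhole principle, to guarantee some box contains ≥ r objects we need more than (r − 1) · k objects total. Threshold: n = (r − 1) · k + 1. With r = 25 and k = 162: n = 24 · 162 + 1 = 3888 + 1 = 3889. For n = 3888 = 24 · 162, we can put exactly 24 objects in every box, avoiding 25 in any single one — so 3889 is tight.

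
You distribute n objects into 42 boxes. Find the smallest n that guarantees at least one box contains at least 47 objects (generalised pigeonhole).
n = (47 − 1)·42 + 1 = 1933

By the generalised pigeonhole principle, to guarantee some box contains ≥ r objects we need more than (r − 1) · k objects total. Threshold: n = (r − 1) · k + 1. With r = 47 and k = 42: n = 46 · 42 + 1 = 1932 + 1 = 1933. For n = 1932 = 46 · 42, we can put exactly 46 objects in every box, avoiding 47 in any single one — so 1933 is tight.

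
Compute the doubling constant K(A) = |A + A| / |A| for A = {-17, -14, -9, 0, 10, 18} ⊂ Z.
K = |A + A| / |A| = 20/6 = 10/3

Enumerate A + A = {a + b : a, b ∈ A}. With |A| = 6, there are |A|^2 = 36 ordered sum pairs; collecting distinct values, A + A = {-34, -31, -28, -26, -23, -18, -17, -14, -9, -7, -4, 0, 1, 4, 9, 10, 18, 20, 28, 36}, so |A + A| = 20. Thus K = 20/6 = 10/3. For comparison, the minimum possible |A + A| over all 6-element sets is 2·6 − 1 = 11 (so min K = 11/6), attained only by arithmetic progressions.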